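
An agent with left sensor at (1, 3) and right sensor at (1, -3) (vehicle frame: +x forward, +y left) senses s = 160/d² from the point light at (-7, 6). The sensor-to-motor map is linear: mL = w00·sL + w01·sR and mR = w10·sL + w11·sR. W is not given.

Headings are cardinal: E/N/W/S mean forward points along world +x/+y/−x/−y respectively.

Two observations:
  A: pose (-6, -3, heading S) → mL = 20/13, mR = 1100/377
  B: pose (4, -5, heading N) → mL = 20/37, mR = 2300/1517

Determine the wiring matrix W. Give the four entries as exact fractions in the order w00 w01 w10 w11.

obs A: pose=(-6,-3,S) → sL=40/29, sR=20/13, mL=20/13, mR=1100/377
obs B: pose=(4,-5,N) → sL=40/41, sR=20/37, mL=20/37, mR=2300/1517
sensor matrix S = [[40/29, 20/13], [40/41, 20/37]]; det S = -432000/571909
solve [mL_A; mL_B] = S·[w00; w01] and [mR_A; mR_B] = S·[w10; w11]:
  w00 = 0, w01 = 1, w10 = 1, w11 = 1

0 1 1 1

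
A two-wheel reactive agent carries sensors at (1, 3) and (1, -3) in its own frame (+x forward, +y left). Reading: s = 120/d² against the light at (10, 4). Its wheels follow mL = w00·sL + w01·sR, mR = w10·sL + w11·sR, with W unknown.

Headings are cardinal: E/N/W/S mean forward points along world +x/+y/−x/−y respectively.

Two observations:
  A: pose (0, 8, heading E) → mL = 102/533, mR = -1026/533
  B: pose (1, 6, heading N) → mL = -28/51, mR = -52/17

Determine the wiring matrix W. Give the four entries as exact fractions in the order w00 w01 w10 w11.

obs A: pose=(0,8,E) → sL=12/13, sR=60/41, mL=102/533, mR=-1026/533
obs B: pose=(1,6,N) → sL=40/51, sR=8/3, mL=-28/51, mR=-52/17
sensor matrix S = [[12/13, 60/41], [40/51, 8/3]]; det S = 11904/9061
solve [mL_A; mL_B] = S·[w00; w01] and [mR_A; mR_B] = S·[w10; w11]:
  w00 = 1, w01 = -1/2, w10 = -1/2, w11 = -1

1 -1/2 -1/2 -1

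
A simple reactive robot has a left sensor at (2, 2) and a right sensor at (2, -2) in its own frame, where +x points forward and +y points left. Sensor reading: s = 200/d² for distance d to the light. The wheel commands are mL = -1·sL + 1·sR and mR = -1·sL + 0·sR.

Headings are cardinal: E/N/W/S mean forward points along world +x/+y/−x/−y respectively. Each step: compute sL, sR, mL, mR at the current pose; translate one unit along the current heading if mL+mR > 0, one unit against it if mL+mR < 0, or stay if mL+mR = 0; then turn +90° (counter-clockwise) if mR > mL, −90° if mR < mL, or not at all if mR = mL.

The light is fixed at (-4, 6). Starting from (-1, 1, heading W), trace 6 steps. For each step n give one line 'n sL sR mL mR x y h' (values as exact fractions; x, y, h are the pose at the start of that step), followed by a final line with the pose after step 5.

0 4 20 16 -4 -1 1 W
1 200/9 8 -128/9 -200/9 -2 1 N
2 25/4 5/2 -15/4 -25/4 -2 0 E
3 200/73 40/13 320/949 -200/73 -3 0 S
4 4 20 16 -4 -3 1 W
5 200/13 200/13 0 -200/13 -4 1 N
final -4 0 E

n=0: pose=(-1,1,W); sL=4, sR=20; mL=16, mR=-4; mL+mR=12 → advance +1; mR−mL=-20 → turn -1·90°
n=1: pose=(-2,1,N); sL=200/9, sR=8; mL=-128/9, mR=-200/9; mL+mR=-328/9 → advance -1; mR−mL=-8 → turn -1·90°
n=2: pose=(-2,0,E); sL=25/4, sR=5/2; mL=-15/4, mR=-25/4; mL+mR=-10 → advance -1; mR−mL=-5/2 → turn -1·90°
n=3: pose=(-3,0,S); sL=200/73, sR=40/13; mL=320/949, mR=-200/73; mL+mR=-2280/949 → advance -1; mR−mL=-40/13 → turn -1·90°
n=4: pose=(-3,1,W); sL=4, sR=20; mL=16, mR=-4; mL+mR=12 → advance +1; mR−mL=-20 → turn -1·90°
n=5: pose=(-4,1,N); sL=200/13, sR=200/13; mL=0, mR=-200/13; mL+mR=-200/13 → advance -1; mR−mL=-200/13 → turn -1·90°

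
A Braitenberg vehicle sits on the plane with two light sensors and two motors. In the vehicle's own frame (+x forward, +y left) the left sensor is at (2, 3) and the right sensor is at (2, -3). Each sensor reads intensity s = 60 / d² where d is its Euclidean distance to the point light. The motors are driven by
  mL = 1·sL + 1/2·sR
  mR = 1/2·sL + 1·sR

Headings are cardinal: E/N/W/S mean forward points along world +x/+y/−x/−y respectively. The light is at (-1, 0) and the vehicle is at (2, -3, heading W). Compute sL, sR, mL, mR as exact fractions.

60/37 60 1170/37 2250/37

left sensor world pos  = (0, -6); dL² = 37
right sensor world pos = (0, 0); dR² = 1
sL = 60/37 = 60/37
sR = 60/1 = 60
mL = 1·sL + 1/2·sR = 1170/37
mR = 1/2·sL + 1·sR = 2250/37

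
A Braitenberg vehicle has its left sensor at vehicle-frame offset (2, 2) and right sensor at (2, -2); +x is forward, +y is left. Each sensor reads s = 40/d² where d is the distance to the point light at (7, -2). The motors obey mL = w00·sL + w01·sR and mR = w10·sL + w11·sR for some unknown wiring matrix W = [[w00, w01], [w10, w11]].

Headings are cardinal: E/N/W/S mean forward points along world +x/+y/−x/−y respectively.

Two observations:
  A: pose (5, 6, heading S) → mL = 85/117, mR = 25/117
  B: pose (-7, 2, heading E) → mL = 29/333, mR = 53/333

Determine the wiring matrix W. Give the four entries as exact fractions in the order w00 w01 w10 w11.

1 -1/2 -1/2 1

obs A: pose=(5,6,S) → sL=10/9, sR=10/13, mL=85/117, mR=25/117
obs B: pose=(-7,2,E) → sL=2/9, sR=10/37, mL=29/333, mR=53/333
sensor matrix S = [[10/9, 10/13], [2/9, 10/37]]; det S = 560/4329
solve [mL_A; mL_B] = S·[w00; w01] and [mR_A; mR_B] = S·[w10; w11]:
  w00 = 1, w01 = -1/2, w10 = -1/2, w11 = 1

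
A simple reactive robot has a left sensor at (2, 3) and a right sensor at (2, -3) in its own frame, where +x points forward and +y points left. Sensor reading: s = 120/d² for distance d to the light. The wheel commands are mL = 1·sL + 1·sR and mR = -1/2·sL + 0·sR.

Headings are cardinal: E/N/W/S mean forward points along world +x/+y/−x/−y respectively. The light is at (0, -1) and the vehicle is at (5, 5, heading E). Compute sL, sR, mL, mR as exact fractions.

left sensor world pos  = (7, 8); dL² = 130
right sensor world pos = (7, 2); dR² = 58
sL = 120/130 = 12/13
sR = 120/58 = 60/29
mL = 1·sL + 1·sR = 1128/377
mR = -1/2·sL + 0·sR = -6/13

12/13 60/29 1128/377 -6/13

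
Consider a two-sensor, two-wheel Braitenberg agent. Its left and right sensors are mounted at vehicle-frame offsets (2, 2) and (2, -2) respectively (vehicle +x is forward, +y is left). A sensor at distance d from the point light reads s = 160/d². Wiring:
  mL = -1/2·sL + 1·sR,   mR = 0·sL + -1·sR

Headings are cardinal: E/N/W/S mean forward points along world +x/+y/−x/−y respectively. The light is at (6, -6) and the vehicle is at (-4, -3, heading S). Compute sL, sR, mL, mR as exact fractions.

left sensor world pos  = (-2, -5); dL² = 65
right sensor world pos = (-6, -5); dR² = 145
sL = 160/65 = 32/13
sR = 160/145 = 32/29
mL = -1/2·sL + 1·sR = -48/377
mR = 0·sL + -1·sR = -32/29

32/13 32/29 -48/377 -32/29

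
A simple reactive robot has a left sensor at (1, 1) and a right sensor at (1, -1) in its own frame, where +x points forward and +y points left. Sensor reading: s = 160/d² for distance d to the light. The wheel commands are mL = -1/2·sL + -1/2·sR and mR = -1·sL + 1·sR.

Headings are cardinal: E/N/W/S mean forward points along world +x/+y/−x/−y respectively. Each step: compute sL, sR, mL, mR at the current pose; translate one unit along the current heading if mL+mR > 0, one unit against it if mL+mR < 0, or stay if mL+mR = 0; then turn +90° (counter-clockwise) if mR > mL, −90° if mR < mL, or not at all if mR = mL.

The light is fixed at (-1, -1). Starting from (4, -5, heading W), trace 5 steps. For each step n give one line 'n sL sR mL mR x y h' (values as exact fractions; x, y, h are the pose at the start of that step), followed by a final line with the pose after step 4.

n=0: pose=(4,-5,W); sL=160/41, sR=32/5; mL=-1056/205, mR=512/205; mL+mR=-544/205 → advance -1; mR−mL=1568/205 → turn +1·90°
n=1: pose=(5,-5,S); sL=80/37, sR=16/5; mL=-496/185, mR=192/185; mL+mR=-304/185 → advance -1; mR−mL=688/185 → turn +1·90°
n=2: pose=(5,-4,E); sL=160/53, sR=32/13; mL=-1888/689, mR=-384/689; mL+mR=-2272/689 → advance -1; mR−mL=1504/689 → turn +1·90°
n=3: pose=(4,-4,N); sL=8, sR=4; mL=-6, mR=-4; mL+mR=-10 → advance -1; mR−mL=2 → turn +1·90°
n=4: pose=(4,-5,W); sL=160/41, sR=32/5; mL=-1056/205, mR=512/205; mL+mR=-544/205 → advance -1; mR−mL=1568/205 → turn +1·90°

0 160/41 32/5 -1056/205 512/205 4 -5 W
1 80/37 16/5 -496/185 192/185 5 -5 S
2 160/53 32/13 -1888/689 -384/689 5 -4 E
3 8 4 -6 -4 4 -4 N
4 160/41 32/5 -1056/205 512/205 4 -5 W
final 5 -5 S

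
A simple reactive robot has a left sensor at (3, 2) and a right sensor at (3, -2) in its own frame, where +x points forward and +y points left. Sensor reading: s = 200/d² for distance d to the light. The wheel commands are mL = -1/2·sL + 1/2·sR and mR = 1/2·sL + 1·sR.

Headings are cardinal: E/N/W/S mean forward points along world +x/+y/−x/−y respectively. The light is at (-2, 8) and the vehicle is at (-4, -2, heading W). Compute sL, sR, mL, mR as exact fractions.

left sensor world pos  = (-7, -4); dL² = 169
right sensor world pos = (-7, 0); dR² = 89
sL = 200/169 = 200/169
sR = 200/89 = 200/89
mL = -1/2·sL + 1/2·sR = 8000/15041
mR = 1/2·sL + 1·sR = 42700/15041

200/169 200/89 8000/15041 42700/15041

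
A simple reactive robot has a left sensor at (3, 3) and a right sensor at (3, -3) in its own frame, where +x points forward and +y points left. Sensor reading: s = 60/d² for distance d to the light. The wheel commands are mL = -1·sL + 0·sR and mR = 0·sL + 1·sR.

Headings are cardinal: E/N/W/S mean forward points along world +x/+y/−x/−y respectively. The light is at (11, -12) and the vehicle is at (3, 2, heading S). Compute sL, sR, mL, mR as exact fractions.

30/73 30/121 -30/73 30/121

left sensor world pos  = (6, -1); dL² = 146
right sensor world pos = (0, -1); dR² = 242
sL = 60/146 = 30/73
sR = 60/242 = 30/121
mL = -1·sL + 0·sR = -30/73
mR = 0·sL + 1·sR = 30/121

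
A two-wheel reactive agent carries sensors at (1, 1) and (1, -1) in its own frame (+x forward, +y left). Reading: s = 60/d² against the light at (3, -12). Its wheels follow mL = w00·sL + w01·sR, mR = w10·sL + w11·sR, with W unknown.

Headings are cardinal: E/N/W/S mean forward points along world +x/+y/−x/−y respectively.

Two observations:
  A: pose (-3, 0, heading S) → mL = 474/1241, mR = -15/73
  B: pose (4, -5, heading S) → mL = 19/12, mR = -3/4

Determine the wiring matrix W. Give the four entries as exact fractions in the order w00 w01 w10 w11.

obs A: pose=(-3,0,S) → sL=30/73, sR=6/17, mL=474/1241, mR=-15/73
obs B: pose=(4,-5,S) → sL=3/2, sR=5/3, mL=19/12, mR=-3/4
sensor matrix S = [[30/73, 6/17], [3/2, 5/3]]; det S = 193/1241
solve [mL_A; mL_B] = S·[w00; w01] and [mR_A; mR_B] = S·[w10; w11]:
  w00 = 1/2, w01 = 1/2, w10 = -1/2, w11 = 0

1/2 1/2 -1/2 0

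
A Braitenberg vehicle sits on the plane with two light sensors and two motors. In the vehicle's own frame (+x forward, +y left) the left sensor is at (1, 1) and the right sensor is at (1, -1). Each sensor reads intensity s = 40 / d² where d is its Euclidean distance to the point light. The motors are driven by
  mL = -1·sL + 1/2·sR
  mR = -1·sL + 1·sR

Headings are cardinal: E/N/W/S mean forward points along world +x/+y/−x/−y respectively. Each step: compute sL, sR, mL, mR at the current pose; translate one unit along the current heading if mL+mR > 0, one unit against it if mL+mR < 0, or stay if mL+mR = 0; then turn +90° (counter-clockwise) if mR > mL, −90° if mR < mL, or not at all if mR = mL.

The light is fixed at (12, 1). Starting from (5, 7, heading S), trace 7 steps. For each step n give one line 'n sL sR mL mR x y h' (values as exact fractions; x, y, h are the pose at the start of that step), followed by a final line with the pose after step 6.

0 40/61 40/89 -2340/5429 -1120/5429 5 7 S
1 2/5 5/9 -11/90 7/45 5 8 E
2 40/113 40/89 -1300/10057 960/10057 6 8 N
3 20/37 20/49 -610/1813 -240/1813 6 7 W
4 40/41 40/61 -1620/2501 -800/2501 7 7 S
5 1/2 10/13 -3/26 7/26 7 8 E
6 40/89 40/73 -1140/6497 640/6497 8 8 N
final 8 7 W

n=0: pose=(5,7,S); sL=40/61, sR=40/89; mL=-2340/5429, mR=-1120/5429; mL+mR=-3460/5429 → advance -1; mR−mL=20/89 → turn +1·90°
n=1: pose=(5,8,E); sL=2/5, sR=5/9; mL=-11/90, mR=7/45; mL+mR=1/30 → advance +1; mR−mL=5/18 → turn +1·90°
n=2: pose=(6,8,N); sL=40/113, sR=40/89; mL=-1300/10057, mR=960/10057; mL+mR=-340/10057 → advance -1; mR−mL=20/89 → turn +1·90°
n=3: pose=(6,7,W); sL=20/37, sR=20/49; mL=-610/1813, mR=-240/1813; mL+mR=-850/1813 → advance -1; mR−mL=10/49 → turn +1·90°
n=4: pose=(7,7,S); sL=40/41, sR=40/61; mL=-1620/2501, mR=-800/2501; mL+mR=-2420/2501 → advance -1; mR−mL=20/61 → turn +1·90°
n=5: pose=(7,8,E); sL=1/2, sR=10/13; mL=-3/26, mR=7/26; mL+mR=2/13 → advance +1; mR−mL=5/13 → turn +1·90°
n=6: pose=(8,8,N); sL=40/89, sR=40/73; mL=-1140/6497, mR=640/6497; mL+mR=-500/6497 → advance -1; mR−mL=20/73 → turn +1·90°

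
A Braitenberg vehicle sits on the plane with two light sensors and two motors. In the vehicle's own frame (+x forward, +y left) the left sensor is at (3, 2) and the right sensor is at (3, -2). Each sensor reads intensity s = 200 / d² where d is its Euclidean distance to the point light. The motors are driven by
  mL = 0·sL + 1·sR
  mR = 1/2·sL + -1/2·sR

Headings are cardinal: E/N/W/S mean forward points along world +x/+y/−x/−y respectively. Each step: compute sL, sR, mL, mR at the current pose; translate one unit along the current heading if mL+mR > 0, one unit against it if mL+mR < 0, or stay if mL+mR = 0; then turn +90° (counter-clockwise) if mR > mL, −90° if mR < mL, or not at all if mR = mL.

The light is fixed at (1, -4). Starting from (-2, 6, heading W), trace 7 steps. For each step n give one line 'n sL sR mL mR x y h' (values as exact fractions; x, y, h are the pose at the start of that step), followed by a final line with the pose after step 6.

0 2 10/9 10/9 4/9 -2 6 W
1 40/41 200/173 200/173 -640/7093 -3 6 N
2 20/17 100/41 100/41 -440/697 -3 7 E
3 40/13 200/89 200/89 480/1157 -2 7 S
4 2 10/9 10/9 4/9 -2 6 W
5 40/41 200/173 200/173 -640/7093 -3 6 N
6 20/17 100/41 100/41 -440/697 -3 7 E
final -2 7 S

n=0: pose=(-2,6,W); sL=2, sR=10/9; mL=10/9, mR=4/9; mL+mR=14/9 → advance +1; mR−mL=-2/3 → turn -1·90°
n=1: pose=(-3,6,N); sL=40/41, sR=200/173; mL=200/173, mR=-640/7093; mL+mR=7560/7093 → advance +1; mR−mL=-8840/7093 → turn -1·90°
n=2: pose=(-3,7,E); sL=20/17, sR=100/41; mL=100/41, mR=-440/697; mL+mR=1260/697 → advance +1; mR−mL=-2140/697 → turn -1·90°
n=3: pose=(-2,7,S); sL=40/13, sR=200/89; mL=200/89, mR=480/1157; mL+mR=3080/1157 → advance +1; mR−mL=-2120/1157 → turn -1·90°
n=4: pose=(-2,6,W); sL=2, sR=10/9; mL=10/9, mR=4/9; mL+mR=14/9 → advance +1; mR−mL=-2/3 → turn -1·90°
n=5: pose=(-3,6,N); sL=40/41, sR=200/173; mL=200/173, mR=-640/7093; mL+mR=7560/7093 → advance +1; mR−mL=-8840/7093 → turn -1·90°
n=6: pose=(-3,7,E); sL=20/17, sR=100/41; mL=100/41, mR=-440/697; mL+mR=1260/697 → advance +1; mR−mL=-2140/697 → turn -1·90°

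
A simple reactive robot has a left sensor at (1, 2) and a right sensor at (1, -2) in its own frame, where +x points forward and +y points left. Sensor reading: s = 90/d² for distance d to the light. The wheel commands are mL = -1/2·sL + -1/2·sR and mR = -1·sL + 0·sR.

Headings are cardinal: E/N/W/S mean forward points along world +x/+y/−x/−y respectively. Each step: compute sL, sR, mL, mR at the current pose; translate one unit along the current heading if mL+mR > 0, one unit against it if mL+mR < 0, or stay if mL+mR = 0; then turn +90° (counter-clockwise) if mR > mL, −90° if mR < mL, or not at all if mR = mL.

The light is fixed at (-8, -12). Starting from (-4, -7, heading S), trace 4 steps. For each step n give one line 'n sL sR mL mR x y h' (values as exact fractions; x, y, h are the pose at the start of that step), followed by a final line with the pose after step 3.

n=0: pose=(-4,-7,S); sL=45/26, sR=9/2; mL=-81/26, mR=-45/26; mL+mR=-63/13 → advance -1; mR−mL=18/13 → turn +1·90°
n=1: pose=(-4,-6,E); sL=90/89, sR=90/41; mL=-5850/3649, mR=-90/89; mL+mR=-9540/3649 → advance -1; mR−mL=2160/3649 → turn +1·90°
n=2: pose=(-5,-6,N); sL=9/5, sR=45/37; mL=-279/185, mR=-9/5; mL+mR=-612/185 → advance -1; mR−mL=-54/185 → turn -1·90°
n=3: pose=(-5,-7,E); sL=18/13, sR=18/5; mL=-162/65, mR=-18/13; mL+mR=-252/65 → advance -1; mR−mL=72/65 → turn +1·90°

0 45/26 9/2 -81/26 -45/26 -4 -7 S
1 90/89 90/41 -5850/3649 -90/89 -4 -6 E
2 9/5 45/37 -279/185 -9/5 -5 -6 N
3 18/13 18/5 -162/65 -18/13 -5 -7 E
final -6 -7 N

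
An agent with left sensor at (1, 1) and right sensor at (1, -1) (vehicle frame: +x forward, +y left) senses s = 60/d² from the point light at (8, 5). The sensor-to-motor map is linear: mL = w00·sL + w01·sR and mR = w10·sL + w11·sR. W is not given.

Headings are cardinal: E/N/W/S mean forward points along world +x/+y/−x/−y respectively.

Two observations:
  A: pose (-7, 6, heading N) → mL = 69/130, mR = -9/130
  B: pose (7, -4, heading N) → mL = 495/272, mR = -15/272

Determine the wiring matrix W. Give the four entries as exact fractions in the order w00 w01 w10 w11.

obs A: pose=(-7,6,N) → sL=3/13, sR=3/10, mL=69/130, mR=-9/130
obs B: pose=(7,-4,N) → sL=15/17, sR=15/16, mL=495/272, mR=-15/272
sensor matrix S = [[3/13, 3/10], [15/17, 15/16]]; det S = -171/3536
solve [mL_A; mL_B] = S·[w00; w01] and [mR_A; mR_B] = S·[w10; w11]:
  w00 = 1, w01 = 1, w10 = 1, w11 = -1

1 1 1 -1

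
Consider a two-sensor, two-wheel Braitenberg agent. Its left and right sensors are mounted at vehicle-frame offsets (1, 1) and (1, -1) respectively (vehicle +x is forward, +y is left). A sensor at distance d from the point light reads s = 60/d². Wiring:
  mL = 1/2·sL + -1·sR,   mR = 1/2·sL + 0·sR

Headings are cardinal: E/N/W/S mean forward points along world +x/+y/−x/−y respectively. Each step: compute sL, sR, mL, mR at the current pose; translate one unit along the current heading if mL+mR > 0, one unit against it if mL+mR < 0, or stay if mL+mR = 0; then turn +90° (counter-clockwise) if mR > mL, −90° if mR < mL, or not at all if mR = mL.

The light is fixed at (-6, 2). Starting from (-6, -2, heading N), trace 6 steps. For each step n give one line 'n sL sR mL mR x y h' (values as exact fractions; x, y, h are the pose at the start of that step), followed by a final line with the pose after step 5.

n=0: pose=(-6,-2,N); sL=6, sR=6; mL=-3, mR=3; mL+mR=0 → advance +0; mR−mL=6 → turn +1·90°
n=1: pose=(-6,-2,W); sL=30/13, sR=6; mL=-63/13, mR=15/13; mL+mR=-48/13 → advance -1; mR−mL=6 → turn +1·90°
n=2: pose=(-5,-2,S); sL=60/29, sR=12/5; mL=-198/145, mR=30/29; mL+mR=-48/145 → advance -1; mR−mL=12/5 → turn +1·90°
n=3: pose=(-5,-1,E); sL=15/2, sR=3; mL=3/4, mR=15/4; mL+mR=9/2 → advance +1; mR−mL=3 → turn +1·90°
n=4: pose=(-4,-1,N); sL=12, sR=60/13; mL=18/13, mR=6; mL+mR=96/13 → advance +1; mR−mL=60/13 → turn +1·90°
n=5: pose=(-4,0,W); sL=6, sR=30; mL=-27, mR=3; mL+mR=-24 → advance -1; mR−mL=30 → turn +1·90°

0 6 6 -3 3 -6 -2 N
1 30/13 6 -63/13 15/13 -6 -2 W
2 60/29 12/5 -198/145 30/29 -5 -2 S
3 15/2 3 3/4 15/4 -5 -1 E
4 12 60/13 18/13 6 -4 -1 N
5 6 30 -27 3 -4 0 W
final -3 0 S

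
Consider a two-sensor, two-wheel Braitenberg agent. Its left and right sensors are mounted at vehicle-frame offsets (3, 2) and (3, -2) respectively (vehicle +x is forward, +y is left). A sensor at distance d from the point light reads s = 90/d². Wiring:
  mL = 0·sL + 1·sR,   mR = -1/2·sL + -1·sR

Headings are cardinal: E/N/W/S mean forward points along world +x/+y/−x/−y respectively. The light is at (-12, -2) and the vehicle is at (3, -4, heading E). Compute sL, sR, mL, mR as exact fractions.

5/18 9/34 9/34 -247/612

left sensor world pos  = (6, -2); dL² = 324
right sensor world pos = (6, -6); dR² = 340
sL = 90/324 = 5/18
sR = 90/340 = 9/34
mL = 0·sL + 1·sR = 9/34
mR = -1/2·sL + -1·sR = -247/612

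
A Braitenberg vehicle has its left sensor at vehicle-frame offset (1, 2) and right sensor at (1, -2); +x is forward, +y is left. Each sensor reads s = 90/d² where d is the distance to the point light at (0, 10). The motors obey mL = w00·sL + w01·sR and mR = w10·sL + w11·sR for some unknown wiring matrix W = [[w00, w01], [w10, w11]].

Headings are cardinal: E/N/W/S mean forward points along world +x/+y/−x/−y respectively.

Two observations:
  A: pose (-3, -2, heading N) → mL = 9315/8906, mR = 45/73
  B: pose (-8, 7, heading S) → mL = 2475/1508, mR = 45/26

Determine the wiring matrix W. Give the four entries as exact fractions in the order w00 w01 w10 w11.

obs A: pose=(-3,-2,N) → sL=45/73, sR=45/61, mL=9315/8906, mR=45/73
obs B: pose=(-8,7,S) → sL=45/26, sR=45/58, mL=2475/1508, mR=45/26
sensor matrix S = [[45/73, 45/61], [45/26, 45/58]]; det S = -1340550/1678781
solve [mL_A; mL_B] = S·[w00; w01] and [mR_A; mR_B] = S·[w10; w11]:
  w00 = 1/2, w01 = 1, w10 = 1, w11 = 0

1/2 1 1 0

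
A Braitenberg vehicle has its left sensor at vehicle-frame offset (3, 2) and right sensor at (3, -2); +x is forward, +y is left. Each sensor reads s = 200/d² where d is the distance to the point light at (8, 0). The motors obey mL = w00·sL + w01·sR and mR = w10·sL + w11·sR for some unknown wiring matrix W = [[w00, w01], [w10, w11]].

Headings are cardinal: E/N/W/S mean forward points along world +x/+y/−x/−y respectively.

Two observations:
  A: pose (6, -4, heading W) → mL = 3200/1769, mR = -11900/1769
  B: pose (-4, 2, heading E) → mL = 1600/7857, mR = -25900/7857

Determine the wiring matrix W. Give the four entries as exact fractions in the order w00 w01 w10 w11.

-1/2 1/2 -1 -1/2

obs A: pose=(6,-4,W) → sL=200/61, sR=200/29, mL=3200/1769, mR=-11900/1769
obs B: pose=(-4,2,E) → sL=200/97, sR=200/81, mL=1600/7857, mR=-25900/7857
sensor matrix S = [[200/61, 200/29], [200/97, 200/81]]; det S = -85120000/13899033
solve [mL_A; mL_B] = S·[w00; w01] and [mR_A; mR_B] = S·[w10; w11]:
  w00 = -1/2, w01 = 1/2, w10 = -1, w11 = -1/2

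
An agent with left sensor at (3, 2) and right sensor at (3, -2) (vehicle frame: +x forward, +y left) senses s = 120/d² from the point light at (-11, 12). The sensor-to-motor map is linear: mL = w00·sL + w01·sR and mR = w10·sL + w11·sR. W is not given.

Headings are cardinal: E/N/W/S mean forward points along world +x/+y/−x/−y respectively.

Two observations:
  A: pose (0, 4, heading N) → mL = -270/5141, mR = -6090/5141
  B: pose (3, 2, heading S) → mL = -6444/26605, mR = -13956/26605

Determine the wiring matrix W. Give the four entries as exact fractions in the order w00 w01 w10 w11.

obs A: pose=(0,4,N) → sL=60/53, sR=60/97, mL=-270/5141, mR=-6090/5141
obs B: pose=(3,2,S) → sL=24/85, sR=120/313, mL=-6444/26605, mR=-13956/26605
sensor matrix S = [[60/53, 60/97], [24/85, 120/313]]; det S = 7095168/27355261
solve [mL_A; mL_B] = S·[w00; w01] and [mR_A; mR_B] = S·[w10; w11]:
  w00 = 1/2, w01 = -1, w10 = -1/2, w11 = -1

1/2 -1 -1/2 -1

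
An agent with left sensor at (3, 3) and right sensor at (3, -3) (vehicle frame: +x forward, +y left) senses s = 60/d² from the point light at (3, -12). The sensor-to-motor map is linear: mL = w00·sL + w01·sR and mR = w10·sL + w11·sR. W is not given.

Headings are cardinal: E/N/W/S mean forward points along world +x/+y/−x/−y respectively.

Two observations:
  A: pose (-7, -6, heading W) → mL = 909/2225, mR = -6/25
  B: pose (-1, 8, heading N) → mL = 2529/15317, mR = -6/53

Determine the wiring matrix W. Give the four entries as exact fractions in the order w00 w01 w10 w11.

obs A: pose=(-7,-6,W) → sL=30/89, sR=6/25, mL=909/2225, mR=-6/25
obs B: pose=(-1,8,N) → sL=30/289, sR=6/53, mL=2529/15317, mR=-6/53
sensor matrix S = [[30/89, 6/25], [30/289, 6/53]]; det S = 90288/6816065
solve [mL_A; mL_B] = S·[w00; w01] and [mR_A; mR_B] = S·[w10; w11]:
  w00 = 1/2, w01 = 1, w10 = 0, w11 = -1

1/2 1 0 -1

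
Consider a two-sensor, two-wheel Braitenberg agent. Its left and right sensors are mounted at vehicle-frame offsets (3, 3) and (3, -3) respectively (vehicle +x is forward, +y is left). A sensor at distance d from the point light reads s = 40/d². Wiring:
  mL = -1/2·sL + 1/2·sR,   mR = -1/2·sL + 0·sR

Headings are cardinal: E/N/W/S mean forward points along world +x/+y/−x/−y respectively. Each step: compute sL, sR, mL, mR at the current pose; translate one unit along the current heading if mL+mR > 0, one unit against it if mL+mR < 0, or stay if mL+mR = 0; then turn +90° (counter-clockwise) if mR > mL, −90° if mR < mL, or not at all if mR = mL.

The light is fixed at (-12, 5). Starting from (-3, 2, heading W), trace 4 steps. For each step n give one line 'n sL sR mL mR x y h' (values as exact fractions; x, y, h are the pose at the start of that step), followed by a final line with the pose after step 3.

0 5/9 10/9 5/18 -5/18 -3 2 W
1 10/9 5/18 -5/12 -5/9 -3 2 N
2 8/29 40/193 -192/5597 -4/29 -3 1 E
3 4/17 20/37 96/629 -2/17 -4 1 S
final -4 0 W

n=0: pose=(-3,2,W); sL=5/9, sR=10/9; mL=5/18, mR=-5/18; mL+mR=0 → advance +0; mR−mL=-5/9 → turn -1·90°
n=1: pose=(-3,2,N); sL=10/9, sR=5/18; mL=-5/12, mR=-5/9; mL+mR=-35/36 → advance -1; mR−mL=-5/36 → turn -1·90°
n=2: pose=(-3,1,E); sL=8/29, sR=40/193; mL=-192/5597, mR=-4/29; mL+mR=-964/5597 → advance -1; mR−mL=-20/193 → turn -1·90°
n=3: pose=(-4,1,S); sL=4/17, sR=20/37; mL=96/629, mR=-2/17; mL+mR=22/629 → advance +1; mR−mL=-10/37 → turn -1·90°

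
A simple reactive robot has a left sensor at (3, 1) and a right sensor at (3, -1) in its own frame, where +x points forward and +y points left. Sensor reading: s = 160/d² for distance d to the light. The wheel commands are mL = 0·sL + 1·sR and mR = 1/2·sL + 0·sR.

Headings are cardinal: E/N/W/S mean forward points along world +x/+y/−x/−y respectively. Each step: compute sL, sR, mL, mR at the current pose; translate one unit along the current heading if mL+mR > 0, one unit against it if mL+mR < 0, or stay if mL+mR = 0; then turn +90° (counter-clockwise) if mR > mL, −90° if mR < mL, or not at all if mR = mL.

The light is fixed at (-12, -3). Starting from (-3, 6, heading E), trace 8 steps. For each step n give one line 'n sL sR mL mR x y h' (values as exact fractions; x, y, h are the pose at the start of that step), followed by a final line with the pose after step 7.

n=0: pose=(-3,6,E); sL=40/61, sR=10/13; mL=10/13, mR=20/61; mL+mR=870/793 → advance +1; mR−mL=-350/793 → turn -1·90°
n=1: pose=(-2,6,S); sL=160/157, sR=160/117; mL=160/117, mR=80/157; mL+mR=34480/18369 → advance +1; mR−mL=-15760/18369 → turn -1·90°
n=2: pose=(-2,5,W); sL=80/49, sR=16/13; mL=16/13, mR=40/49; mL+mR=1304/637 → advance +1; mR−mL=-264/637 → turn -1·90°
n=3: pose=(-3,5,N); sL=32/37, sR=160/221; mL=160/221, mR=16/37; mL+mR=9456/8177 → advance +1; mR−mL=-2384/8177 → turn -1·90°
n=4: pose=(-3,6,E); sL=40/61, sR=10/13; mL=10/13, mR=20/61; mL+mR=870/793 → advance +1; mR−mL=-350/793 → turn -1·90°
n=5: pose=(-2,6,S); sL=160/157, sR=160/117; mL=160/117, mR=80/157; mL+mR=34480/18369 → advance +1; mR−mL=-15760/18369 → turn -1·90°
n=6: pose=(-2,5,W); sL=80/49, sR=16/13; mL=16/13, mR=40/49; mL+mR=1304/637 → advance +1; mR−mL=-264/637 → turn -1·90°
n=7: pose=(-3,5,N); sL=32/37, sR=160/221; mL=160/221, mR=16/37; mL+mR=9456/8177 → advance +1; mR−mL=-2384/8177 → turn -1·90°

0 40/61 10/13 10/13 20/61 -3 6 E
1 160/157 160/117 160/117 80/157 -2 6 S
2 80/49 16/13 16/13 40/49 -2 5 W
3 32/37 160/221 160/221 16/37 -3 5 N
4 40/61 10/13 10/13 20/61 -3 6 E
5 160/157 160/117 160/117 80/157 -2 6 S
6 80/49 16/13 16/13 40/49 -2 5 W
7 32/37 160/221 160/221 16/37 -3 5 N
final -3 6 E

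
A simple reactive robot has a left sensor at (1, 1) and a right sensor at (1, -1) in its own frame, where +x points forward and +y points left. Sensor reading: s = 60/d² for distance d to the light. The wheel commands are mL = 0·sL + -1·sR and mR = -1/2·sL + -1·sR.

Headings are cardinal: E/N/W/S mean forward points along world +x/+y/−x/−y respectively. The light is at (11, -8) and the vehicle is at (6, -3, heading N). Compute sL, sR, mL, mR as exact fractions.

5/6 15/13 -15/13 -245/156

left sensor world pos  = (5, -2); dL² = 72
right sensor world pos = (7, -2); dR² = 52
sL = 60/72 = 5/6
sR = 60/52 = 15/13
mL = 0·sL + -1·sR = -15/13
mR = -1/2·sL + -1·sR = -245/156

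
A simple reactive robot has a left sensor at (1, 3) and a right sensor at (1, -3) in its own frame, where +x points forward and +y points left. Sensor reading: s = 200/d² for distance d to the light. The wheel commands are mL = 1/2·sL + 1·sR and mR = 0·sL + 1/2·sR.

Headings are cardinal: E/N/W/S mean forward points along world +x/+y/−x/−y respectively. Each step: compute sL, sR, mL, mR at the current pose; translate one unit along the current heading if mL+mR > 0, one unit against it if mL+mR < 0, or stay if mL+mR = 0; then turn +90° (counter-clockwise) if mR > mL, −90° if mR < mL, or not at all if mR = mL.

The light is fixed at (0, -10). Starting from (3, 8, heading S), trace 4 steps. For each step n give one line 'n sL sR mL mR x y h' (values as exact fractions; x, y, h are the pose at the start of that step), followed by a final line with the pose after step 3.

0 8/13 200/289 3756/3757 100/289 3 8 S
1 1 50/101 201/202 25/101 3 7 W
2 8/13 200/349 3996/4537 100/349 2 7 N
3 4/9 100/117 14/13 50/117 2 8 E
final 3 8 S

n=0: pose=(3,8,S); sL=8/13, sR=200/289; mL=3756/3757, mR=100/289; mL+mR=5056/3757 → advance +1; mR−mL=-2456/3757 → turn -1·90°
n=1: pose=(3,7,W); sL=1, sR=50/101; mL=201/202, mR=25/101; mL+mR=251/202 → advance +1; mR−mL=-151/202 → turn -1·90°
n=2: pose=(2,7,N); sL=8/13, sR=200/349; mL=3996/4537, mR=100/349; mL+mR=5296/4537 → advance +1; mR−mL=-2696/4537 → turn -1·90°
n=3: pose=(2,8,E); sL=4/9, sR=100/117; mL=14/13, mR=50/117; mL+mR=176/117 → advance +1; mR−mL=-76/117 → turn -1·90°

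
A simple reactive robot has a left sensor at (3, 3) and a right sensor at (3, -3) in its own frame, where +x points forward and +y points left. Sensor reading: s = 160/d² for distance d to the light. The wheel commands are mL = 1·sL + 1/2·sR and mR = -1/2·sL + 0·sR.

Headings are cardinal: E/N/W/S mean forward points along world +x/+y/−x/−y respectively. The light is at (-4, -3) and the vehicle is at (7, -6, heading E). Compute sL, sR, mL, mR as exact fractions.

40/49 20/29 1650/1421 -20/49

left sensor world pos  = (10, -3); dL² = 196
right sensor world pos = (10, -9); dR² = 232
sL = 160/196 = 40/49
sR = 160/232 = 20/29
mL = 1·sL + 1/2·sR = 1650/1421
mR = -1/2·sL + 0·sR = -20/49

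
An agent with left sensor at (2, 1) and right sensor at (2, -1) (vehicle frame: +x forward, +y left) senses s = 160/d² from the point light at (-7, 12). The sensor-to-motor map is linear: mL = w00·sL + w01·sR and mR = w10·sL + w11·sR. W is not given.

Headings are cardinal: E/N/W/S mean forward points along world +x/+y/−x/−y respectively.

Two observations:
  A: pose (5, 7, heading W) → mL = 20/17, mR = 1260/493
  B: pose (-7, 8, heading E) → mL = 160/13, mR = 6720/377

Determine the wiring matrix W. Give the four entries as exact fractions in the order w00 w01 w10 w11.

1 0 1 1

obs A: pose=(5,7,W) → sL=20/17, sR=40/29, mL=20/17, mR=1260/493
obs B: pose=(-7,8,E) → sL=160/13, sR=160/29, mL=160/13, mR=6720/377
sensor matrix S = [[20/17, 40/29], [160/13, 160/29]]; det S = -67200/6409
solve [mL_A; mL_B] = S·[w00; w01] and [mR_A; mR_B] = S·[w10; w11]:
  w00 = 1, w01 = 0, w10 = 1, w11 = 1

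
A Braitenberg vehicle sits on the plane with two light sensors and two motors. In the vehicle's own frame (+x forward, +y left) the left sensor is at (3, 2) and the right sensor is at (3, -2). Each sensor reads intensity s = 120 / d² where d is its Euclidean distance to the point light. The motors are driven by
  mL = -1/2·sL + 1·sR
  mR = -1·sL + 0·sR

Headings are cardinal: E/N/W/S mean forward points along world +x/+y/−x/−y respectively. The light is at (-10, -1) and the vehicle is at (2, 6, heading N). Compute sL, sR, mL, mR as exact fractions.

left sensor world pos  = (0, 9); dL² = 200
right sensor world pos = (4, 9); dR² = 296
sL = 120/200 = 3/5
sR = 120/296 = 15/37
mL = -1/2·sL + 1·sR = 39/370
mR = -1·sL + 0·sR = -3/5

3/5 15/37 39/370 -3/5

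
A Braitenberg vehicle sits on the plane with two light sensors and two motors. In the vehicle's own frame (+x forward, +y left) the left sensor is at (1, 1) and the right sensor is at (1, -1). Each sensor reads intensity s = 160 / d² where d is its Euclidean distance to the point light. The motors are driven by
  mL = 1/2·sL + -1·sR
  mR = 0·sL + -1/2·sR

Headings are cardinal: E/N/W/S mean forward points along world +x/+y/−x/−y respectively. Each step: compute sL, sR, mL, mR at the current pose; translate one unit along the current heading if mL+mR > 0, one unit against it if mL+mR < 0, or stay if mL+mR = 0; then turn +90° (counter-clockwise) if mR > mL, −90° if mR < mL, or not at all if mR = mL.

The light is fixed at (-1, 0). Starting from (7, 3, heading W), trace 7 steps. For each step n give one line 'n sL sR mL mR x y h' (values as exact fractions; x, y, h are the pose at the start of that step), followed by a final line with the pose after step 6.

0 160/53 32/13 -656/689 -16/13 7 3 W
1 2 40/29 -11/29 -20/29 8 3 N
2 160/109 160/101 -9360/11009 -80/101 8 2 E
3 80/29 16/9 -104/261 -8/9 7 2 N
4 32/17 160/81 -1424/1377 -80/81 7 1 E
5 4 40/17 -6/17 -20/17 6 1 N
6 32/13 32/13 -16/13 -16/13 6 0 E
final 5 0 E

n=0: pose=(7,3,W); sL=160/53, sR=32/13; mL=-656/689, mR=-16/13; mL+mR=-1504/689 → advance -1; mR−mL=-192/689 → turn -1·90°
n=1: pose=(8,3,N); sL=2, sR=40/29; mL=-11/29, mR=-20/29; mL+mR=-31/29 → advance -1; mR−mL=-9/29 → turn -1·90°
n=2: pose=(8,2,E); sL=160/109, sR=160/101; mL=-9360/11009, mR=-80/101; mL+mR=-18080/11009 → advance -1; mR−mL=640/11009 → turn +1·90°
n=3: pose=(7,2,N); sL=80/29, sR=16/9; mL=-104/261, mR=-8/9; mL+mR=-112/87 → advance -1; mR−mL=-128/261 → turn -1·90°
n=4: pose=(7,1,E); sL=32/17, sR=160/81; mL=-1424/1377, mR=-80/81; mL+mR=-928/459 → advance -1; mR−mL=64/1377 → turn +1·90°
n=5: pose=(6,1,N); sL=4, sR=40/17; mL=-6/17, mR=-20/17; mL+mR=-26/17 → advance -1; mR−mL=-14/17 → turn -1·90°
n=6: pose=(6,0,E); sL=32/13, sR=32/13; mL=-16/13, mR=-16/13; mL+mR=-32/13 → advance -1; mR−mL=0 → turn +0·90°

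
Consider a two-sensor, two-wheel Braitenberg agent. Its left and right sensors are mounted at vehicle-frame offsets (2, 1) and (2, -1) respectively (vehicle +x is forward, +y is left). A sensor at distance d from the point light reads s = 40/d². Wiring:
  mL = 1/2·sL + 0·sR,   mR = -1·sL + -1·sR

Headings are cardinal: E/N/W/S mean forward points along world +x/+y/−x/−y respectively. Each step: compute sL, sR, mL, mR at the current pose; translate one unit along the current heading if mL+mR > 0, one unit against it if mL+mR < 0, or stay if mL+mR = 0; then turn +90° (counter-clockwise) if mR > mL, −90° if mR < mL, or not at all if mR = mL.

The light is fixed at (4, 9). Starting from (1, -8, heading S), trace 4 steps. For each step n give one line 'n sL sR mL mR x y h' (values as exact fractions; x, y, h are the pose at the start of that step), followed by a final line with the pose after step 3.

n=0: pose=(1,-8,S); sL=8/73, sR=40/377; mL=4/73, mR=-5936/27521; mL+mR=-4428/27521 → advance -1; mR−mL=-7444/27521 → turn -1·90°
n=1: pose=(1,-7,W); sL=20/157, sR=4/25; mL=10/157, mR=-1128/3925; mL+mR=-878/3925 → advance -1; mR−mL=-1378/3925 → turn -1·90°
n=2: pose=(2,-7,N); sL=8/41, sR=40/197; mL=4/41, mR=-3216/8077; mL+mR=-2428/8077 → advance -1; mR−mL=-4004/8077 → turn -1·90°
n=3: pose=(2,-8,E); sL=5/32, sR=10/81; mL=5/64, mR=-725/2592; mL+mR=-1045/5184 → advance -1; mR−mL=-1855/5184 → turn -1·90°

0 8/73 40/377 4/73 -5936/27521 1 -8 S
1 20/157 4/25 10/157 -1128/3925 1 -7 W
2 8/41 40/197 4/41 -3216/8077 2 -7 N
3 5/32 10/81 5/64 -725/2592 2 -8 E
final 1 -8 S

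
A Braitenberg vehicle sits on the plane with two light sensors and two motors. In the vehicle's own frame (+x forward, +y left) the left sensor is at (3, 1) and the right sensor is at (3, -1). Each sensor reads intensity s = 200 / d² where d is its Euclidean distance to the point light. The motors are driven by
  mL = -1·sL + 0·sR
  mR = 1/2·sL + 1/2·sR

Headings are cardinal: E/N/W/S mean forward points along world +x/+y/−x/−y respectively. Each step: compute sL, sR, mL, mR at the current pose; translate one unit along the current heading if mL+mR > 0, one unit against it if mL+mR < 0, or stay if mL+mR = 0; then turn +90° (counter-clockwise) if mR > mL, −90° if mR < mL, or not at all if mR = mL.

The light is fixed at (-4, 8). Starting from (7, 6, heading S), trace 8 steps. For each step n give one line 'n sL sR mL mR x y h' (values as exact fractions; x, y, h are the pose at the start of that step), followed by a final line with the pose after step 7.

n=0: pose=(7,6,S); sL=200/169, sR=8/5; mL=-200/169, mR=1176/845; mL+mR=176/845 → advance +1; mR−mL=2176/845 → turn +1·90°
n=1: pose=(7,5,E); sL=1, sR=50/53; mL=-1, mR=103/106; mL+mR=-3/106 → advance -1; mR−mL=209/106 → turn +1·90°
n=2: pose=(6,5,N); sL=200/81, sR=200/121; mL=-200/81, mR=20200/9801; mL+mR=-4000/9801 → advance -1; mR−mL=14800/3267 → turn +1·90°
n=3: pose=(6,4,W); sL=100/37, sR=100/29; mL=-100/37, mR=3300/1073; mL+mR=400/1073 → advance +1; mR−mL=6200/1073 → turn +1·90°
n=4: pose=(5,4,S); sL=200/149, sR=200/113; mL=-200/149, mR=26200/16837; mL+mR=3600/16837 → advance +1; mR−mL=48800/16837 → turn +1·90°
n=5: pose=(5,3,E); sL=5/4, sR=10/9; mL=-5/4, mR=85/72; mL+mR=-5/72 → advance -1; mR−mL=175/72 → turn +1·90°
n=6: pose=(4,3,N); sL=200/53, sR=40/17; mL=-200/53, mR=2760/901; mL+mR=-640/901 → advance -1; mR−mL=6160/901 → turn +1·90°
n=7: pose=(4,2,W); sL=100/37, sR=4; mL=-100/37, mR=124/37; mL+mR=24/37 → advance +1; mR−mL=224/37 → turn +1·90°

0 200/169 8/5 -200/169 1176/845 7 6 S
1 1 50/53 -1 103/106 7 5 E
2 200/81 200/121 -200/81 20200/9801 6 5 N
3 100/37 100/29 -100/37 3300/1073 6 4 W
4 200/149 200/113 -200/149 26200/16837 5 4 S
5 5/4 10/9 -5/4 85/72 5 3 E
6 200/53 40/17 -200/53 2760/901 4 3 N
7 100/37 4 -100/37 124/37 4 2 W
final 3 2 S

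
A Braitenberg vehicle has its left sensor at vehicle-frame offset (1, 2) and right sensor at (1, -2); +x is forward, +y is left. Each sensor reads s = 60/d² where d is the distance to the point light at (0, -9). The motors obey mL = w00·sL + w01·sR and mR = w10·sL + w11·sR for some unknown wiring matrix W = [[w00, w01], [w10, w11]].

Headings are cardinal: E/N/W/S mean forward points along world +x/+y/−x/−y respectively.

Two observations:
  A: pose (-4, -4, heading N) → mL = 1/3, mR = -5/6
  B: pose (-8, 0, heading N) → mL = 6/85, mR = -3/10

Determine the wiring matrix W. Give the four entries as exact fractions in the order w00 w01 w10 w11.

-1/2 1/2 -1 0

obs A: pose=(-4,-4,N) → sL=5/6, sR=3/2, mL=1/3, mR=-5/6
obs B: pose=(-8,0,N) → sL=3/10, sR=15/34, mL=6/85, mR=-3/10
sensor matrix S = [[5/6, 3/2], [3/10, 15/34]]; det S = -7/85
solve [mL_A; mL_B] = S·[w00; w01] and [mR_A; mR_B] = S·[w10; w11]:
  w00 = -1/2, w01 = 1/2, w10 = -1, w11 = 0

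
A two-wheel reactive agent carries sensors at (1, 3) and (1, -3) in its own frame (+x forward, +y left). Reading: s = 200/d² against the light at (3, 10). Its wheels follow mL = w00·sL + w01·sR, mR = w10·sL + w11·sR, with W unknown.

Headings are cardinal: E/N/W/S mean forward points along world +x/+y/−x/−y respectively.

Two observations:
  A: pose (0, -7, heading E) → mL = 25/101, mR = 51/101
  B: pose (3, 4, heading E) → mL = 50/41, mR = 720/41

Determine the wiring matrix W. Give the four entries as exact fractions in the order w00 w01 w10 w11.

obs A: pose=(0,-7,E) → sL=1, sR=50/101, mL=25/101, mR=51/101
obs B: pose=(3,4,E) → sL=20, sR=100/41, mL=50/41, mR=720/41
sensor matrix S = [[1, 50/101], [20, 100/41]]; det S = -30900/4141
solve [mL_A; mL_B] = S·[w00; w01] and [mR_A; mR_B] = S·[w10; w11]:
  w00 = 0, w01 = 1/2, w10 = 1, w11 = -1

0 1/2 1 -1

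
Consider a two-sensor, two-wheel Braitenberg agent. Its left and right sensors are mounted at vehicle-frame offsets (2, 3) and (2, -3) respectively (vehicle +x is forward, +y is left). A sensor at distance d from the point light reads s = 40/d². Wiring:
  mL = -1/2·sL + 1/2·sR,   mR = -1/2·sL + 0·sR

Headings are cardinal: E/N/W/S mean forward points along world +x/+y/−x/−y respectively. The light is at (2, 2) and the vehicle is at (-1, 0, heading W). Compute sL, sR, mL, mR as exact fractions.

4/5 20/13 24/65 -2/5

left sensor world pos  = (-3, -3); dL² = 50
right sensor world pos = (-3, 3); dR² = 26
sL = 40/50 = 4/5
sR = 40/26 = 20/13
mL = -1/2·sL + 1/2·sR = 24/65
mR = -1/2·sL + 0·sR = -2/5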